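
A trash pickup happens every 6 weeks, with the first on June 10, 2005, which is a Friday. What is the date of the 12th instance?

The 12th occurrence is 11 intervals after the first: 11 × 42 = 462 days after June 10, 2005.
June has 30 days — 20 days to the end of June leaves 442.
From end of June to end of 2005 is 184 days (258 left).
January has 31 days (227 left).
February has 28 days (199 left).
March has 31 days (168 left).
April has 30 days (138 left).
May has 31 days (107 left).
June has 30 days (77 left).
July has 31 days (46 left).
August has 31 days (15 left).
15 days into September → September 15, 2006.

September 15, 2006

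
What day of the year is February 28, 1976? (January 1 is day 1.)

59

Days in months before February: 31 = 31.
Plus 28 days into February → day 59.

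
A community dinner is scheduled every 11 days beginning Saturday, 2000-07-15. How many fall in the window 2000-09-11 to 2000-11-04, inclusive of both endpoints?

Occurrences land 11·i days after 2000-07-15 for i = 0, 1, 2, …
2000-09-11 is 58 days after the start; 58 ÷ 11 = 5 remainder 3; since the remainder is 3, round up to i = 6. First occurrence in the window: #7 on 2000-09-19 (6×11 = 66 days in).
2000-11-04 is 112 days after the start; 112 ÷ 11 = 10 remainder 2. Last occurrence in the window: #11 on 2000-11-02.
Occurrences #7 through #11: 5 in total.

5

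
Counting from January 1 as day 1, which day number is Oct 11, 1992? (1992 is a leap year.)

285

Days in months before Oct: 31 + 29 + 31 + 30 + 31 + 30 + 31 + 31 + 30 = 274.
Plus 11 days into Oct → day 285.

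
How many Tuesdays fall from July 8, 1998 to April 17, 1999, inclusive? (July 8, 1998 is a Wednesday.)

40

July 8, 1998 is a Wednesday; the first Tuesday on or after it is July 14, 1998 (6 days later).
From July 14, 1998 to April 17, 1999: 17 + 31 + 30 + 31 + 30 + 31 + 31 + 28 + 31 + 17 = 277 days (rest of July, August, September, October, November, December, January, February, March, April).
277 ÷ 7 = 39 full weeks with remainder 4, so 39 more Tuesdays after the first → 40.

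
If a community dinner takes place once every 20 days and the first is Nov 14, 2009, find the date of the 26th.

Mar 29, 2011

The 26th occurrence is 25 intervals after the first: 25 × 20 = 500 days after Nov 14, 2009.
Nov has 30 days — 16 days to the end of Nov leaves 484.
From end of Nov to end of 2009 is 31 days (453 left).
2010 has 365 days (88 left).
Jan has 31 days (57 left).
Feb has 28 days (29 left).
29 days into Mar → Mar 29, 2011.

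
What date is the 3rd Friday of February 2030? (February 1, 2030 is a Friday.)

15 February 2030

February 2030 begins on a Friday, so the first Friday is February 1.
The 3rd Friday is 2 weeks later: 1 + 14 = 15.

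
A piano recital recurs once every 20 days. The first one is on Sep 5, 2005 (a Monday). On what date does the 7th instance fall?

Jan 3, 2006

The 7th occurrence is 6 intervals after the first: 6 × 20 = 120 days after Sep 5, 2005.
Sep has 30 days — 25 days to the end of Sep leaves 95.
Oct has 31 days (64 left).
Nov has 30 days (34 left).
Dec has 31 days (3 left).
3 days into Jan → Jan 3, 2006.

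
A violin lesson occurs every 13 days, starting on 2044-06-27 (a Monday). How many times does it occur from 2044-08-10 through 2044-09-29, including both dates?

4

Occurrences land 13·i days after 2044-06-27 for i = 0, 1, 2, …
2044-08-10 is 44 days after the start; 44 ÷ 13 = 3 remainder 5; since the remainder is 5, round up to i = 4. First occurrence in the window: #5 on 2044-08-18 (4×13 = 52 days in).
2044-09-29 is 94 days after the start; 94 ÷ 13 = 7 remainder 3. Last occurrence in the window: #8 on 2044-09-26.
Occurrences #5 through #8: 4 in total.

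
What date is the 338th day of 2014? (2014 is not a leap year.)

2014-12-04

January has 31 days (338 − 31 = 307 remain).
February has 28 days (307 − 28 = 279 remain).
March has 31 days (279 − 31 = 248 remain).
April has 30 days (248 − 30 = 218 remain).
May has 31 days (218 − 31 = 187 remain).
June has 30 days (187 − 30 = 157 remain).
July has 31 days (157 − 31 = 126 remain).
August has 31 days (126 − 31 = 95 remain).
September has 30 days (95 − 30 = 65 remain).
October has 31 days (65 − 31 = 34 remain).
November has 30 days (34 − 30 = 4 remain).
4 into December → December 4.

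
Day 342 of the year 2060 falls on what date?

2060-12-07

January has 31 days (342 − 31 = 311 remain).
February has 29 days (311 − 29 = 282 remain).
March has 31 days (282 − 31 = 251 remain).
April has 30 days (251 − 30 = 221 remain).
May has 31 days (221 − 31 = 190 remain).
June has 30 days (190 − 30 = 160 remain).
July has 31 days (160 − 31 = 129 remain).
August has 31 days (129 − 31 = 98 remain).
September has 30 days (98 − 30 = 68 remain).
October has 31 days (68 − 31 = 37 remain).
November has 30 days (37 − 30 = 7 remain).
7 into December → December 7.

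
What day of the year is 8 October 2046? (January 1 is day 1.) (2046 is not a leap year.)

Days in months before October: 31 + 28 + 31 + 30 + 31 + 30 + 31 + 31 + 30 = 273.
Plus 8 days into October → day 281.

281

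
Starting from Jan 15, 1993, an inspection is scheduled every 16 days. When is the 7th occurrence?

The 7th occurrence is 6 intervals after the first: 6 × 16 = 96 days after Jan 15, 1993.
Jan has 31 days — 16 days to the end of Jan leaves 80.
Feb has 28 days (52 left).
Mar has 31 days (21 left).
21 days into Apr → Apr 21, 1993.

Apr 21, 1993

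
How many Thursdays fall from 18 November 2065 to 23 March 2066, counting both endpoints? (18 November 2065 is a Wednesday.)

18 November 2065 is a Wednesday; the first Thursday on or after it is 19 November 2065 (1 day later).
From 19 November 2065 to 23 March 2066: 11 + 31 + 31 + 28 + 23 = 124 days (rest of November, December, January, February, March).
124 ÷ 7 = 17 full weeks with remainder 5, so 17 more Thursdays after the first → 18.

18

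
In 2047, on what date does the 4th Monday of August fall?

26 August 2047

The first Monday of August 2047 is August 5.
The 4th Monday is 3 weeks later: 5 + 21 = 26.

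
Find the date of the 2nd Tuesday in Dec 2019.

Dec 10, 2019

The first Tuesday of Dec 2019 is Dec 3.
The 2nd Tuesday is 1 weeks later: 3 + 7 = 10.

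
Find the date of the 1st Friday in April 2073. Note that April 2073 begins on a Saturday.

7 April 2073

April 2073 begins on a Saturday, so the first Friday is April 7 (6 days later).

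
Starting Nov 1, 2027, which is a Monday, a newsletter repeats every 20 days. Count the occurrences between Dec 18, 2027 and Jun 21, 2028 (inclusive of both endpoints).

9

Occurrences land 20·i days after Nov 1, 2027 for i = 0, 1, 2, …
Dec 18, 2027 is 47 days after the start; 47 ÷ 20 = 2 remainder 7; since the remainder is 7, round up to i = 3. First occurrence in the window: #4 on Dec 31, 2027 (3×20 = 60 days in).
Jun 21, 2028 is 233 days after the start; 233 ÷ 20 = 11 remainder 13. Last occurrence in the window: #12 on Jun 8, 2028.
Occurrences #4 through #12: 9 in total.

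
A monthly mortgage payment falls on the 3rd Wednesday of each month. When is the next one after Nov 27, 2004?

Dec 15, 2004

Nov 2004 starts on a Monday; its first Wednesday is the 3rd, so the 3rd Wednesday is the 17th — Nov 17, 2004.
That is not after Nov 27, 2004, so look at Dec 2004.
Dec 2004 starts on a Wednesday; its first Wednesday is the 1st, so the 3rd Wednesday is the 15th — Dec 15, 2004.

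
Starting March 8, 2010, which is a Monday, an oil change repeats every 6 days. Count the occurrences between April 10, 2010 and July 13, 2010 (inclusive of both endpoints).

Occurrences land 6·i days after March 8, 2010 for i = 0, 1, 2, …
April 10, 2010 is 33 days after the start; 33 ÷ 6 = 5 remainder 3; since the remainder is 3, round up to i = 6. First occurrence in the window: #7 on April 13, 2010 (6×6 = 36 days in).
July 13, 2010 is 127 days after the start; 127 ÷ 6 = 21 remainder 1. Last occurrence in the window: #22 on July 12, 2010.
Occurrences #7 through #22: 16 in total.

16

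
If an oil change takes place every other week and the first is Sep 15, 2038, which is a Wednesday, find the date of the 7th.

The 7th occurrence is 6 intervals after the first: 6 × 14 = 84 days after Sep 15, 2038.
Sep has 30 days — 15 days to the end of Sep leaves 69.
Oct has 31 days (38 left).
Nov has 30 days (8 left).
8 days into Dec → Dec 8, 2038.

Dec 8, 2038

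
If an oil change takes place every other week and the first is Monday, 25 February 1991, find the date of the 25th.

27 January 1992

The 25th occurrence is 24 intervals after the first: 24 × 14 = 336 days after 25 February 1991.
February has 28 days — 3 days to the end of February leaves 333.
March has 31 days (302 left).
April has 30 days (272 left).
May has 31 days (241 left).
June has 30 days (211 left).
July has 31 days (180 left).
August has 31 days (149 left).
September has 30 days (119 left).
October has 31 days (88 left).
November has 30 days (58 left).
December has 31 days (27 left).
27 days into January → 27 January 1992.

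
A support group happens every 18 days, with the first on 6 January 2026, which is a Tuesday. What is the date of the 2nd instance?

The 2nd occurrence is 1 interval after the first: 1 × 18 = 18 days after 6 January 2026.
18 days later is 24 January 2026.

24 January 2026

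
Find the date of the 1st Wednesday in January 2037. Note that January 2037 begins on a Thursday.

January 2037 begins on a Thursday, so the first Wednesday is January 7 (6 days later).

January 7, 2037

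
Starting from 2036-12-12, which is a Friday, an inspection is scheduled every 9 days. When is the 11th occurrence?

The 11th occurrence is 10 intervals after the first: 10 × 9 = 90 days after 2036-12-12.
December has 31 days — 19 days to the end of December leaves 71.
January has 31 days (40 left).
February has 28 days (12 left).
12 days into March → 2037-03-12.

2037-03-12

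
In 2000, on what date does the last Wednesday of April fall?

The first Wednesday of April 2000 is April 5.
April 2000 has 30 days. Adding weeks: 5, 12, 19, 26 — the last one ≤ 30 is the 26th.

2000-04-26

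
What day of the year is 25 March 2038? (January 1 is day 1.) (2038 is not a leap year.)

84

Days in months before March: 31 + 28 = 59.
Plus 25 days into March → day 84.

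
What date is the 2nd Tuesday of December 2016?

December 13, 2016

The first Tuesday of December 2016 is December 6.
The 2nd Tuesday is 1 weeks later: 6 + 7 = 13.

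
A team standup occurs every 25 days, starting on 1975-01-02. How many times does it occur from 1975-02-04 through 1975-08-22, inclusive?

8

Occurrences land 25·i days after 1975-01-02 for i = 0, 1, 2, …
1975-02-04 is 33 days after the start; 33 ÷ 25 = 1 remainder 8; since the remainder is 8, round up to i = 2. First occurrence in the window: #3 on 1975-02-21 (2×25 = 50 days in).
1975-08-22 is 232 days after the start; 232 ÷ 25 = 9 remainder 7. Last occurrence in the window: #10 on 1975-08-15.
Occurrences #3 through #10: 8 in total.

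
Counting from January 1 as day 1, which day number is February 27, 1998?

58

Days in months before February: 31 = 31.
Plus 27 days into February → day 58.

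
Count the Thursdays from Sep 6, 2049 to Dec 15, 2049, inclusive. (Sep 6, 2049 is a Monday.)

Sep 6, 2049 is a Monday; the first Thursday on or after it is Sep 9, 2049 (3 days later).
From Sep 9, 2049 to Dec 15, 2049: 21 + 31 + 30 + 15 = 97 days (rest of Sep, Oct, Nov, Dec).
97 ÷ 7 = 13 full weeks with remainder 6, so 13 more Thursdays after the first → 14.

14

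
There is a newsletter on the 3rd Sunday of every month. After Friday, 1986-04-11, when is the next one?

1986-04-20

April 1986 starts on a Tuesday; its first Sunday is the 6th, so the 3rd Sunday is the 20th — 1986-04-20.
1986-04-20 is after 1986-04-11, so that is the next one.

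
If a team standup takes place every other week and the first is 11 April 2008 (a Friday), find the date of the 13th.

26 September 2008

The 13th occurrence is 12 intervals after the first: 12 × 14 = 168 days after 11 April 2008.
April has 30 days — 19 days to the end of April leaves 149.
May has 31 days (118 left).
June has 30 days (88 left).
July has 31 days (57 left).
August has 31 days (26 left).
26 days into September → 26 September 2008.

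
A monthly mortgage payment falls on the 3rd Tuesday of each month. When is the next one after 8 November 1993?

16 November 1993

November 1993 starts on a Monday; its first Tuesday is the 2nd, so the 3rd Tuesday is the 16th — 16 November 1993.
16 November 1993 is after 8 November 1993, so that is the next one.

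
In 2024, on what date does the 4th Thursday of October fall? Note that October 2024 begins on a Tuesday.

October 2024 begins on a Tuesday, so the first Thursday is October 3 (2 days later).
The 4th Thursday is 3 weeks later: 3 + 21 = 24.

2024-10-24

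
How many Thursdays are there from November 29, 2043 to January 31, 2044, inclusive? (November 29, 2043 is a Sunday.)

November 29, 2043 is a Sunday; the first Thursday on or after it is December 3, 2043 (4 days later).
From December 3, 2043 to January 31, 2044: 28 + 31 = 59 days (rest of December, January).
59 ÷ 7 = 8 full weeks with remainder 3, so 8 more Thursdays after the first → 9.

9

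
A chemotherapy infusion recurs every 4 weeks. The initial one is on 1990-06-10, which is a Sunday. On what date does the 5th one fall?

1990-09-30

The 5th occurrence is 4 intervals after the first: 4 × 28 = 112 days after 1990-06-10.
June has 30 days — 20 days to the end of June leaves 92.
July has 31 days (61 left).
August has 31 days (30 left).
30 days into September → 1990-09-30.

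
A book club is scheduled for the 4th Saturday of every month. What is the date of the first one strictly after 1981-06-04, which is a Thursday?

1981-06-27

June 1981 starts on a Monday; its first Saturday is the 6th, so the 4th Saturday is the 27th — 1981-06-27.
1981-06-27 is after 1981-06-04, so that is the next one.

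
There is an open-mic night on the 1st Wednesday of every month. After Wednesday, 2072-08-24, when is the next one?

August 2072 starts on a Monday, so its 1st Wednesday is 2072-08-03 (2 days in).
That is not after 2072-08-24, so look at September 2072.
September 2072 starts on a Thursday, so its 1st Wednesday is 2072-09-07 (6 days in).

2072-09-07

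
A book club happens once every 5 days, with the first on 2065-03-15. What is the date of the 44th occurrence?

2065-10-16

The 44th occurrence is 43 intervals after the first: 43 × 5 = 215 days after 2065-03-15.
March has 31 days — 16 days to the end of March leaves 199.
April has 30 days (169 left).
May has 31 days (138 left).
June has 30 days (108 left).
July has 31 days (77 left).
August has 31 days (46 left).
September has 30 days (16 left).
16 days into October → 2065-10-16.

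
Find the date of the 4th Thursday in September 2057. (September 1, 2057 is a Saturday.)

27 September 2057

September 2057 begins on a Saturday, so the first Thursday is September 6 (5 days later).
The 4th Thursday is 3 weeks later: 6 + 21 = 27.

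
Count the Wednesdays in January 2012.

2012-01-01 is a Sunday; the first Wednesday on or after it is 2012-01-04 (3 days later).
From 2012-01-04 to 2012-01-31 is 31 − 4 = 27 days.
27 ÷ 7 = 3 full weeks with remainder 6, so 3 more Wednesdays after the first → 4.

4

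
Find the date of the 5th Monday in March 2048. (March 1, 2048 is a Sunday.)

March 2048 begins on a Sunday, so the first Monday is March 2 (1 day later).
The 5th Monday is 4 weeks later: 2 + 28 = 30.

30 March 2048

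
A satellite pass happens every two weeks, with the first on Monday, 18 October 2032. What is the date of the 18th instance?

13 June 2033

The 18th occurrence is 17 intervals after the first: 17 × 14 = 238 days after 18 October 2032.
October has 31 days — 13 days to the end of October leaves 225.
November has 30 days (195 left).
December has 31 days (164 left).
January has 31 days (133 left).
February has 28 days (105 left).
March has 31 days (74 left).
April has 30 days (44 left).
May has 31 days (13 left).
13 days into June → 13 June 2033.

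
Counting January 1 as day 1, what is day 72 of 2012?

January has 31 days (72 − 31 = 41 remain).
February has 29 days (41 − 29 = 12 remain).
12 into March → March 12.

2012-03-12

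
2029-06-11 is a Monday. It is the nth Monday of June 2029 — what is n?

Day 11 falls in week ⌈11/7⌉ of the month.
Days 1–7 hold the 1st Monday, 8–14 the 2nd, 15–21 the 3rd, 22–28 the 4th, 29–31 the 5th.
11 is in the range for the 2nd.

2nd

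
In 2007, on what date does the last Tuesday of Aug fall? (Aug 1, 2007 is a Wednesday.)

Aug 28, 2007

Aug 2007 begins on a Wednesday, so the first Tuesday is Aug 7 (6 days later).
Aug 2007 has 31 days. Adding weeks: 7, 14, 21, 28 — the last one ≤ 31 is the 28th.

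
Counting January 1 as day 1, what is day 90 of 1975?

Mar 31, 1975

Jan has 31 days (90 − 31 = 59 remain).
Feb has 28 days (59 − 28 = 31 remain).
31 into Mar → Mar 31.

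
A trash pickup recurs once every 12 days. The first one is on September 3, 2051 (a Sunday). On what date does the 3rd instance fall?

September 27, 2051

The 3rd occurrence is 2 intervals after the first: 2 × 12 = 24 days after September 3, 2051.
24 days later is September 27, 2051.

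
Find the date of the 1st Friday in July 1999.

July 1999 begins on a Thursday, so the first Friday is July 2 (1 day later).

2 July 1999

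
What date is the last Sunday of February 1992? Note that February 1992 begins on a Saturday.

February 1992 begins on a Saturday, so the first Sunday is February 2 (1 day later).
February 1992 has 29 days. Adding weeks: 2, 9, 16, 23 — the last one ≤ 29 is the 23rd.

23 February 1992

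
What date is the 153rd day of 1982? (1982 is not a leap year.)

Jan has 31 days (153 − 31 = 122 remain).
Feb has 28 days (122 − 28 = 94 remain).
Mar has 31 days (94 − 31 = 63 remain).
Apr has 30 days (63 − 30 = 33 remain).
May has 31 days (33 − 31 = 2 remain).
2 into Jun → Jun 2.

Jun 2, 1982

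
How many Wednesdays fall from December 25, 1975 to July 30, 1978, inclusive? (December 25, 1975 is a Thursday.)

December 25, 1975 is a Thursday; the first Wednesday on or after it is December 31, 1975 (6 days later).
From December 31, 1975 to July 30, 1978: 0 + 366 + 365 + 211 = 942 days (rest of 1975, 1976, 1977, to July 30, 1978 in 1978).
942 ÷ 7 = 134 full weeks with remainder 4, so 134 more Wednesdays after the first → 135.

135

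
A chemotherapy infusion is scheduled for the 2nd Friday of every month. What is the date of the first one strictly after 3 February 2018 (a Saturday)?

9 February 2018

February 2018 starts on a Thursday; its first Friday is the 2nd, so the 2nd Friday is the 9th — 9 February 2018.
9 February 2018 is after 3 February 2018, so that is the next one.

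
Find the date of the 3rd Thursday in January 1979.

January 1979 begins on a Monday, so the first Thursday is January 4 (3 days later).
The 3rd Thursday is 2 weeks later: 4 + 14 = 18.

18 January 1979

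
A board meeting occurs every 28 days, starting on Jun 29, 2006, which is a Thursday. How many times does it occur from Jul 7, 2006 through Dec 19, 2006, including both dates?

Occurrences land 28·i days after Jun 29, 2006 for i = 0, 1, 2, …
Jul 7, 2006 is 8 days after the start; 8 ÷ 28 = 0 remainder 8; since the remainder is 8, round up to i = 1. First occurrence in the window: #2 on Jul 27, 2006 (1×28 = 28 days in).
Dec 19, 2006 is 173 days after the start; 173 ÷ 28 = 6 remainder 5. Last occurrence in the window: #7 on Dec 14, 2006.
Occurrences #2 through #7: 6 in total.

6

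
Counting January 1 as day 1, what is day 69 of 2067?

March 10, 2067

January has 31 days (69 − 31 = 38 remain).
February has 28 days (38 − 28 = 10 remain).
10 into March → March 10.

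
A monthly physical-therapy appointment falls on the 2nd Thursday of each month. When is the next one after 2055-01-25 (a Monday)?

January 2055 starts on a Friday; its first Thursday is the 7th, so the 2nd Thursday is the 14th — 2055-01-14.
That is not after 2055-01-25, so look at February 2055.
February 2055 starts on a Monday; its first Thursday is the 4th, so the 2nd Thursday is the 11th — 2055-02-11.

2055-02-11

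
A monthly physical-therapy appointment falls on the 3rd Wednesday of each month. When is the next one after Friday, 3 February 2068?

February 2068 starts on a Wednesday; its first Wednesday is the 1st, so the 3rd Wednesday is the 15th — 15 February 2068.
15 February 2068 is after 3 February 2068, so that is the next one.

15 February 2068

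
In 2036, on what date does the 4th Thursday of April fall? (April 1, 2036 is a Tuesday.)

24 April 2036

April 2036 begins on a Tuesday, so the first Thursday is April 3 (2 days later).
The 4th Thursday is 3 weeks later: 3 + 21 = 24.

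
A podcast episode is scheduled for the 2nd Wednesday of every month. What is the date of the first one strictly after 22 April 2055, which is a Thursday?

April 2055 starts on a Thursday; its first Wednesday is the 7th, so the 2nd Wednesday is the 14th — 14 April 2055.
That is not after 22 April 2055, so look at May 2055.
May 2055 starts on a Saturday; its first Wednesday is the 5th, so the 2nd Wednesday is the 12th — 12 May 2055.

12 May 2055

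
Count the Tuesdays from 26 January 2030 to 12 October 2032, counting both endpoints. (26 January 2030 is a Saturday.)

26 January 2030 is a Saturday; the first Tuesday on or after it is 29 January 2030 (3 days later).
From 29 January 2030 to 12 October 2032: 336 + 365 + 286 = 987 days (rest of 2030, 2031, to 12 October 2032 in 2032).
987 ÷ 7 = 141 full weeks with remainder 0, so 141 more Tuesdays after the first → 142.

142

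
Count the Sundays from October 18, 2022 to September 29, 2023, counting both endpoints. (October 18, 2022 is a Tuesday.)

49

October 18, 2022 is a Tuesday; the first Sunday on or after it is October 23, 2022 (5 days later).
From October 23, 2022 to September 29, 2023: 69 + 272 = 341 days (rest of 2022, to September 29, 2023 in 2023).
341 ÷ 7 = 48 full weeks with remainder 5, so 48 more Sundays after the first → 49.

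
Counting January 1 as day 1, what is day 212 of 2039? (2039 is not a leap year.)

Jul 31, 2039

Jan has 31 days (212 − 31 = 181 remain).
Feb has 28 days (181 − 28 = 153 remain).
Mar has 31 days (153 − 31 = 122 remain).
Apr has 30 days (122 − 30 = 92 remain).
May has 31 days (92 − 31 = 61 remain).
Jun has 30 days (61 − 30 = 31 remain).
31 into Jul → Jul 31.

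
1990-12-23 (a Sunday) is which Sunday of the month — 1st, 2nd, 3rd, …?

Day 23 falls in week ⌈23/7⌉ of the month.
Days 1–7 hold the 1st Sunday, 8–14 the 2nd, 15–21 the 3rd, 22–28 the 4th, 29–31 the 5th.
23 is in the range for the 4th.

4th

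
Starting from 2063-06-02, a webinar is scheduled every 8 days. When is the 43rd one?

2064-05-03

The 43rd occurrence is 42 intervals after the first: 42 × 8 = 336 days after 2063-06-02.
June has 30 days — 28 days to the end of June leaves 308.
July has 31 days (277 left).
August has 31 days (246 left).
September has 30 days (216 left).
October has 31 days (185 left).
November has 30 days (155 left).
December has 31 days (124 left).
January has 31 days (93 left).
February has 29 days (64 left).
March has 31 days (33 left).
April has 30 days (3 left).
3 days into May → 2064-05-03.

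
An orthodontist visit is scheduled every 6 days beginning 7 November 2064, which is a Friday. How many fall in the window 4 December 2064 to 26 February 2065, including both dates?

Occurrences land 6·i days after 7 November 2064 for i = 0, 1, 2, …
4 December 2064 is 27 days after the start; 27 ÷ 6 = 4 remainder 3; since the remainder is 3, round up to i = 5. First occurrence in the window: #6 on 7 December 2064 (5×6 = 30 days in).
26 February 2065 is 111 days after the start; 111 ÷ 6 = 18 remainder 3. Last occurrence in the window: #19 on 23 February 2065.
Occurrences #6 through #19: 14 in total.

14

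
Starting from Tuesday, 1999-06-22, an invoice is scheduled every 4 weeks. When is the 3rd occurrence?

The 3rd occurrence is 2 intervals after the first: 2 × 28 = 56 days after 1999-06-22.
June has 30 days — 8 days to the end of June leaves 48.
July has 31 days (17 left).
17 days into August → 1999-08-17.

1999-08-17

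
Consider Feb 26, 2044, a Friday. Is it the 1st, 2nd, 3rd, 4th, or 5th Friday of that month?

4th

Day 26 falls in week ⌈26/7⌉ of the month.
Days 1–7 hold the 1st Friday, 8–14 the 2nd, 15–21 the 3rd, 22–28 the 4th, 29–31 the 5th.
26 is in the range for the 4th.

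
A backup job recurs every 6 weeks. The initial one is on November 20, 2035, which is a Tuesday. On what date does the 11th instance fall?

January 13, 2037

The 11th occurrence is 10 intervals after the first: 10 × 42 = 420 days after November 20, 2035.
November has 30 days — 10 days to the end of November leaves 410.
From end of November to end of 2035 is 31 days (379 left).
2036 has 366 days (13 left).
13 days into January → January 13, 2037.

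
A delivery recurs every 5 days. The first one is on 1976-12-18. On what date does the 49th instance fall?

The 49th occurrence is 48 intervals after the first: 48 × 5 = 240 days after 1976-12-18.
December has 31 days — 13 days to the end of December leaves 227.
January has 31 days (196 left).
February has 28 days (168 left).
March has 31 days (137 left).
April has 30 days (107 left).
May has 31 days (76 left).
June has 30 days (46 left).
July has 31 days (15 left).
15 days into August → 1977-08-15.

1977-08-15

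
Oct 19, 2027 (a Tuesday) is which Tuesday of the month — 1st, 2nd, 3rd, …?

Day 19 falls in week ⌈19/7⌉ of the month.
Days 1–7 hold the 1st Tuesday, 8–14 the 2nd, 15–21 the 3rd, 22–28 the 4th, 29–31 the 5th.
19 is in the range for the 3rd.

3rd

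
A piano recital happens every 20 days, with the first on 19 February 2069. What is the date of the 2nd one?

11 March 2069

The 2nd occurrence is 1 interval after the first: 1 × 20 = 20 days after 19 February 2069.
February has 28 days — 9 days to the end of February leaves 11.
11 days into March → 11 March 2069.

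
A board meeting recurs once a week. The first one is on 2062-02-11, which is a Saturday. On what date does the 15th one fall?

2062-05-20

The 15th occurrence is 14 intervals after the first: 14 × 7 = 98 days after 2062-02-11.
February has 28 days — 17 days to the end of February leaves 81.
March has 31 days (50 left).
April has 30 days (20 left).
20 days into May → 2062-05-20.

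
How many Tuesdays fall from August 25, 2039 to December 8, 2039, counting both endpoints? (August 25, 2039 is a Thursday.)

15

August 25, 2039 is a Thursday; the first Tuesday on or after it is August 30, 2039 (5 days later).
From August 30, 2039 to December 8, 2039: 1 + 30 + 31 + 30 + 8 = 100 days (rest of August, September, October, November, December).
100 ÷ 7 = 14 full weeks with remainder 2, so 14 more Tuesdays after the first → 15.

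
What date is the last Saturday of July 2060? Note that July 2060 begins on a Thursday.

July 2060 begins on a Thursday, so the first Saturday is July 3 (2 days later).
July 2060 has 31 days. Adding weeks: 3, 10, 17, 24, 31 — the last one ≤ 31 is the 31st.

2060-07-31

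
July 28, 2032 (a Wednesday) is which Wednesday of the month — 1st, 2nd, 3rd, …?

Day 28 falls in week ⌈28/7⌉ of the month.
Days 1–7 hold the 1st Wednesday, 8–14 the 2nd, 15–21 the 3rd, 22–28 the 4th, 29–31 the 5th.
28 is in the range for the 4th.

4th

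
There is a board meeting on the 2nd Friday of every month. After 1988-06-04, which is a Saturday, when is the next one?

June 1988 starts on a Wednesday; its first Friday is the 3rd, so the 2nd Friday is the 10th — 1988-06-10.
1988-06-10 is after 1988-06-04, so that is the next one.

1988-06-10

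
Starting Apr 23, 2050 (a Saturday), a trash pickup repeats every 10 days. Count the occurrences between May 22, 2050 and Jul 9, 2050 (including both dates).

5

Occurrences land 10·i days after Apr 23, 2050 for i = 0, 1, 2, …
May 22, 2050 is 29 days after the start; 29 ÷ 10 = 2 remainder 9; since the remainder is 9, round up to i = 3. First occurrence in the window: #4 on May 23, 2050 (3×10 = 30 days in).
Jul 9, 2050 is 77 days after the start; 77 ÷ 10 = 7 remainder 7. Last occurrence in the window: #8 on Jul 2, 2050.
Occurrences #4 through #8: 5 in total.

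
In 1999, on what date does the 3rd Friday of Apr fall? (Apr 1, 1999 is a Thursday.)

Apr 16, 1999

Apr 1999 begins on a Thursday, so the first Friday is Apr 2 (1 day later).
The 3rd Friday is 2 weeks later: 2 + 14 = 16.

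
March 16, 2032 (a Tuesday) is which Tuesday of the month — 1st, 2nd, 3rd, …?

Day 16 falls in week ⌈16/7⌉ of the month.
Days 1–7 hold the 1st Tuesday, 8–14 the 2nd, 15–21 the 3rd, 22–28 the 4th, 29–31 the 5th.
16 is in the range for the 3rd.

3rd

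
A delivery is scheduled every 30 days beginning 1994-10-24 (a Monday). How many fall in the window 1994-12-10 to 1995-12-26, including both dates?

13

Occurrences land 30·i days after 1994-10-24 for i = 0, 1, 2, …
1994-12-10 is 47 days after the start; 47 ÷ 30 = 1 remainder 17; since the remainder is 17, round up to i = 2. First occurrence in the window: #3 on 1994-12-23 (2×30 = 60 days in).
1995-12-26 is 428 days after the start; 428 ÷ 30 = 14 remainder 8. Last occurrence in the window: #15 on 1995-12-18.
Occurrences #3 through #15: 13 in total.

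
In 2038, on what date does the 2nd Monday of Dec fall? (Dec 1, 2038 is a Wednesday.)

Dec 2038 begins on a Wednesday, so the first Monday is Dec 6 (5 days later).
The 2nd Monday is 1 weeks later: 6 + 7 = 13.

Dec 13, 2038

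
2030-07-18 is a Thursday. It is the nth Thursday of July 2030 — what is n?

3rd

Day 18 falls in week ⌈18/7⌉ of the month.
Days 1–7 hold the 1st Thursday, 8–14 the 2nd, 15–21 the 3rd, 22–28 the 4th, 29–31 the 5th.
18 is in the range for the 3rd.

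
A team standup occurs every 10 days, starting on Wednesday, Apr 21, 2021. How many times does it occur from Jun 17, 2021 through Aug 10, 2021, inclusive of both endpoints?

6

Occurrences land 10·i days after Apr 21, 2021 for i = 0, 1, 2, …
Jun 17, 2021 is 57 days after the start; 57 ÷ 10 = 5 remainder 7; since the remainder is 7, round up to i = 6. First occurrence in the window: #7 on Jun 20, 2021 (6×10 = 60 days in).
Aug 10, 2021 is 111 days after the start; 111 ÷ 10 = 11 remainder 1. Last occurrence in the window: #12 on Aug 9, 2021.
Occurrences #7 through #12: 6 in total.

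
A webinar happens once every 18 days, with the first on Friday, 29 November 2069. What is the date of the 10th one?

The 10th occurrence is 9 intervals after the first: 9 × 18 = 162 days after 29 November 2069.
November has 30 days — 1 day to the end of November leaves 161.
December has 31 days (130 left).
January has 31 days (99 left).
February has 28 days (71 left).
March has 31 days (40 left).
April has 30 days (10 left).
10 days into May → 10 May 2070.

10 May 2070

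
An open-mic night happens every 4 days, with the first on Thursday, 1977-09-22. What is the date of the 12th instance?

The 12th occurrence is 11 intervals after the first: 11 × 4 = 44 days after 1977-09-22.
September has 30 days — 8 days to the end of September leaves 36.
October has 31 days (5 left).
5 days into November → 1977-11-05.

1977-11-05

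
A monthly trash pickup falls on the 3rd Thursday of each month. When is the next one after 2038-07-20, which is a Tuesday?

July 2038 starts on a Thursday; its first Thursday is the 1st, so the 3rd Thursday is the 15th — 2038-07-15.
That is not after 2038-07-20, so look at August 2038.
August 2038 starts on a Sunday; its first Thursday is the 5th, so the 3rd Thursday is the 19th — 2038-08-19.

2038-08-19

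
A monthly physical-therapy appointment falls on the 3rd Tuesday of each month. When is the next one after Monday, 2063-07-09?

2063-07-17

July 2063 starts on a Sunday; its first Tuesday is the 3rd, so the 3rd Tuesday is the 17th — 2063-07-17.
2063-07-17 is after 2063-07-09, so that is the next one.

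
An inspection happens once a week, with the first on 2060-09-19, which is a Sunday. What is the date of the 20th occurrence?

The 20th occurrence is 19 intervals after the first: 19 × 7 = 133 days after 2060-09-19.
September has 30 days — 11 days to the end of September leaves 122.
October has 31 days (91 left).
November has 30 days (61 left).
December has 31 days (30 left).
30 days into January → 2061-01-30.

2061-01-30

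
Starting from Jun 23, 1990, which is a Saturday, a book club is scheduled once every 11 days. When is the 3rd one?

The 3rd occurrence is 2 intervals after the first: 2 × 11 = 22 days after Jun 23, 1990.
Jun has 30 days — 7 days to the end of Jun leaves 15.
15 days into Jul → Jul 15, 1990.

Jul 15, 1990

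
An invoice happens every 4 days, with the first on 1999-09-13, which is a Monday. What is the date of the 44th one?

2000-03-03

The 44th occurrence is 43 intervals after the first: 43 × 4 = 172 days after 1999-09-13.
September has 30 days — 17 days to the end of September leaves 155.
October has 31 days (124 left).
November has 30 days (94 left).
December has 31 days (63 left).
January has 31 days (32 left).
February has 29 days (3 left).
3 days into March → 2000-03-03.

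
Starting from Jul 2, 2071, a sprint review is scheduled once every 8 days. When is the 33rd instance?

The 33rd occurrence is 32 intervals after the first: 32 × 8 = 256 days after Jul 2, 2071.
Jul has 31 days — 29 days to the end of Jul leaves 227.
Aug has 31 days (196 left).
Sep has 30 days (166 left).
Oct has 31 days (135 left).
Nov has 30 days (105 left).
Dec has 31 days (74 left).
Jan has 31 days (43 left).
Feb has 29 days (14 left).
14 days into Mar → Mar 14, 2072.

Mar 14, 2072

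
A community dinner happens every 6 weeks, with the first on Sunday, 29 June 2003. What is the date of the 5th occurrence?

14 December 2003

The 5th occurrence is 4 intervals after the first: 4 × 42 = 168 days after 29 June 2003.
June has 30 days — 1 day to the end of June leaves 167.
July has 31 days (136 left).
August has 31 days (105 left).
September has 30 days (75 left).
October has 31 days (44 left).
November has 30 days (14 left).
14 days into December → 14 December 2003.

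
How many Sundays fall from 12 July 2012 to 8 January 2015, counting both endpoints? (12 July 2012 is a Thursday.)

130

12 July 2012 is a Thursday; the first Sunday on or after it is 15 July 2012 (3 days later).
From 15 July 2012 to 8 January 2015: 169 + 365 + 365 + 8 = 907 days (rest of 2012, 2013, 2014, to 8 January 2015 in 2015).
907 ÷ 7 = 129 full weeks with remainder 4, so 129 more Sundays after the first → 130.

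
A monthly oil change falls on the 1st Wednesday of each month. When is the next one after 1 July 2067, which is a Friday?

July 2067 starts on a Friday, so its 1st Wednesday is 6 July 2067 (5 days in).
6 July 2067 is after 1 July 2067, so that is the next one.

6 July 2067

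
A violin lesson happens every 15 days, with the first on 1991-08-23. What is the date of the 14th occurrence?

The 14th occurrence is 13 intervals after the first: 13 × 15 = 195 days after 1991-08-23.
August has 31 days — 8 days to the end of August leaves 187.
September has 30 days (157 left).
October has 31 days (126 left).
November has 30 days (96 left).
December has 31 days (65 left).
January has 31 days (34 left).
February has 29 days (5 left).
5 days into March → 1992-03-05.

1992-03-05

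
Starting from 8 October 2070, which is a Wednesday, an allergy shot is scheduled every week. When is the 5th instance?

The 5th occurrence is 4 intervals after the first: 4 × 7 = 28 days after 8 October 2070.
October has 31 days — 23 days to the end of October leaves 5.
5 days into November → 5 November 2070.

5 November 2070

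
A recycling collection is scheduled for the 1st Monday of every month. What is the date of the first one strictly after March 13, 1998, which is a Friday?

April 6, 1998

March 1998 starts on a Sunday, so its 1st Monday is March 2, 1998 (1 day in).
That is not after March 13, 1998, so look at April 1998.
April 1998 starts on a Wednesday, so its 1st Monday is April 6, 1998 (5 days in).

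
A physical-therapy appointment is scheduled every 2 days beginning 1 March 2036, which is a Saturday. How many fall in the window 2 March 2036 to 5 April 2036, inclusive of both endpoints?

17

Occurrences land 2·i days after 1 March 2036 for i = 0, 1, 2, …
2 March 2036 is 1 day after the start; 1 ÷ 2 = 0 remainder 1; since the remainder is 1, round up to i = 1. First occurrence in the window: #2 on 3 March 2036 (1×2 = 2 days in).
5 April 2036 is 35 days after the start; 35 ÷ 2 = 17 remainder 1. Last occurrence in the window: #18 on 4 April 2036.
Occurrences #2 through #18: 17 in total.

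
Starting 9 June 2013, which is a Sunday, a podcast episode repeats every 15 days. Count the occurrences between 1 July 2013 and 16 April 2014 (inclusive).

19

Occurrences land 15·i days after 9 June 2013 for i = 0, 1, 2, …
1 July 2013 is 22 days after the start; 22 ÷ 15 = 1 remainder 7; since the remainder is 7, round up to i = 2. First occurrence in the window: #3 on 9 July 2013 (2×15 = 30 days in).
16 April 2014 is 311 days after the start; 311 ÷ 15 = 20 remainder 11. Last occurrence in the window: #21 on 5 April 2014.
Occurrences #3 through #21: 19 in total.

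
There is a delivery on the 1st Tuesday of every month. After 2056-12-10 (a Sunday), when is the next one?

2057-01-02

December 2056 starts on a Friday, so its 1st Tuesday is 2056-12-05 (4 days in).
That is not after 2056-12-10, so look at January 2057.
January 2057 starts on a Monday, so its 1st Tuesday is 2057-01-02 (1 day in).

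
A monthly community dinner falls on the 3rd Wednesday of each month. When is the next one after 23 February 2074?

21 March 2074

February 2074 starts on a Thursday; its first Wednesday is the 7th, so the 3rd Wednesday is the 21st — 21 February 2074.
That is not after 23 February 2074, so look at March 2074.
March 2074 starts on a Thursday; its first Wednesday is the 7th, so the 3rd Wednesday is the 21st — 21 March 2074.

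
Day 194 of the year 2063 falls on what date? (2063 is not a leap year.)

January has 31 days (194 − 31 = 163 remain).
February has 28 days (163 − 28 = 135 remain).
March has 31 days (135 − 31 = 104 remain).
April has 30 days (104 − 30 = 74 remain).
May has 31 days (74 − 31 = 43 remain).
June has 30 days (43 − 30 = 13 remain).
13 into July → July 13.

July 13, 2063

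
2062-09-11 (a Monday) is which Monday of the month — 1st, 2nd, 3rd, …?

Day 11 falls in week ⌈11/7⌉ of the month.
Days 1–7 hold the 1st Monday, 8–14 the 2nd, 15–21 the 3rd, 22–28 the 4th, 29–31 the 5th.
11 is in the range for the 2nd.

2nd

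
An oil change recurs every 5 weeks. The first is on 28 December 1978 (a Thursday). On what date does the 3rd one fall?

8 March 1979

The 3rd occurrence is 2 intervals after the first: 2 × 35 = 70 days after 28 December 1978.
December has 31 days — 3 days to the end of December leaves 67.
January has 31 days (36 left).
February has 28 days (8 left).
8 days into March → 8 March 1979.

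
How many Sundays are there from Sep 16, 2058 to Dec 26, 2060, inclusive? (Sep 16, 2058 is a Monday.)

Sep 16, 2058 is a Monday; the first Sunday on or after it is Sep 22, 2058 (6 days later).
From Sep 22, 2058 to Dec 26, 2060: 100 + 365 + 361 = 826 days (rest of 2058, 2059, to Dec 26, 2060 in 2060).
826 ÷ 7 = 118 full weeks with remainder 0, so 118 more Sundays after the first → 119.

119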